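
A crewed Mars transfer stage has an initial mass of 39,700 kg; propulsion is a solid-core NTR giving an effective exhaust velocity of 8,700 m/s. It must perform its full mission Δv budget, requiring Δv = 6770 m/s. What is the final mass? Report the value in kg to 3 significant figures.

final mass ≈ 18200 kg

m₀/m_f = exp(Δv / v_e) = exp(6770 / 8700.0) = exp(0.7782) = 2.1775.
m_f = m₀ / 2.1775 = 39,700 / 2.1775 = 18,231.9 kg.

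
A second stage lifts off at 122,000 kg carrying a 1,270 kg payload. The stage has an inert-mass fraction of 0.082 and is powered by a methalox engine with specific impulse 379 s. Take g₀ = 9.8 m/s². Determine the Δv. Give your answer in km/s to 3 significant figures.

Δv ≈ 8.88 km/s

Stage wet mass = m₀ − payload = 122,000 − 1,270 = 120,730 kg.
Stage dry mass = ε × stage wet mass = 0.082 × 120,730 = 9,899.86 kg.
Burnout mass m_f = stage dry + payload = 9,899.86 + 1,270 = 11,169.86 kg.
v_e = Isp · g₀ = 379 × 9.8 = 3714.2 m/s.
From the ideal rocket equation, Δv = v_e · ln(122,000/11,169.86) = 3714.2 × ln(10.92) = 3714.2 × 2.3908 ≈ 8880 m/s.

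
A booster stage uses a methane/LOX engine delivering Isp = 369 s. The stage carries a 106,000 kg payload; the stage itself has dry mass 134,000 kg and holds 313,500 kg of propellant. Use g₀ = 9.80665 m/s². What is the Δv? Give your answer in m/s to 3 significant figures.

v_e = Isp · g₀ = 369 × 9.80665 = 3618.7 m/s.
m₀ = payload + dry + propellant = 106,000 + 134,000 + 313,500 = 553,500 kg.
m_f = payload + dry = 106,000 + 134,000 = 240,000 kg.
By the Tsiolkovsky rocket equation, Δv = v_e · ln(m₀/m_f) = 3618.7 × ln(2.306) = 3618.7 × 0.8356 ≈ 3023.8 m/s.

Δv ≈ 3020 m/s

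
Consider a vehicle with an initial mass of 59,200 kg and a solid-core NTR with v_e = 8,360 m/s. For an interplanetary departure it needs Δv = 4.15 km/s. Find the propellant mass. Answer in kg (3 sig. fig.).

Using Δv = v_e ln(m₀/m_f): m₀/m_f = exp(Δv / v_e) = exp(4150 / 8360.0) = exp(0.4964) = 1.6428.
m_f = 59,200 / 1.6428 = 36,036 kg, so propellant = m₀ − m_f = 59,200 − 36,036 = 23,164 kg.

propellant mass ≈ 23200 kg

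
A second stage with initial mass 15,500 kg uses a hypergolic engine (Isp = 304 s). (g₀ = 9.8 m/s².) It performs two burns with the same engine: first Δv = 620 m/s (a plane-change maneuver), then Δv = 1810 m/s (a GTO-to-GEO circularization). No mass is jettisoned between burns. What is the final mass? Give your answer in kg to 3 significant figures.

final mass ≈ 6860 kg

v_e = Isp · g₀ = 304 × 9.8 = 2979.2 m/s.
After the first burn: m = 15500 × exp(−620/2979.2) = 15500 × 0.81212 = 12,587.9 kg.
After the second burn: m = 12,587.9 × exp(−1810/2979.2) = 12,587.9 × 0.54469 = 6,856.5 kg.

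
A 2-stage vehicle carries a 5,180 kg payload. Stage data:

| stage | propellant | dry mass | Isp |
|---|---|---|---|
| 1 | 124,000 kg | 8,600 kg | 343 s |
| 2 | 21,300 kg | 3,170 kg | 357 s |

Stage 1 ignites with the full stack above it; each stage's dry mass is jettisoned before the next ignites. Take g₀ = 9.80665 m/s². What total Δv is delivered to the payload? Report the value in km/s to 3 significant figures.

Ignition mass of stage 1 = 124,000+8,600 + 21,300+3,170 + 5,180 = 162,250 kg.
Stage 1: m₀ = 162,250 kg, m_f = 162,250 − 124,000 = 38,250 kg; Δv = 343×9.80665×ln(4.242) = 3363.7×1.4450 ≈ 4861 m/s.
Stage 2: m₀ = 29,650 kg, m_f = 29,650 − 21,300 = 8,350 kg; Δv = 357×9.80665×ln(3.551) = 3501.0×1.2672 ≈ 4436 m/s.
Total Δv = 4861 + 4436 = 9297 m/s.

Δv ≈ 9.30 km/s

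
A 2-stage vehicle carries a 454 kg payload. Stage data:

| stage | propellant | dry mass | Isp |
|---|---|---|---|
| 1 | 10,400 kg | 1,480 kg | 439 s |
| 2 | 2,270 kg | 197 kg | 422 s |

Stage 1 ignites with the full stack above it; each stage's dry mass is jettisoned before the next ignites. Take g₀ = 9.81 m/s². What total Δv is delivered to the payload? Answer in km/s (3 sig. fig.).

Ignition mass of stage 1 = 10,400+1,480 + 2,270+197 + 454 = 14,801 kg.
Stage 1: m₀ = 14,801 kg, m_f = 14,801 − 10,400 = 4,401 kg; Δv = 439×9.81×ln(3.363) = 4306.6×1.2129 ≈ 5223 m/s.
Stage 2: m₀ = 2,921 kg, m_f = 2,921 − 2,270 = 651 kg; Δv = 422×9.81×ln(4.487) = 4139.8×1.5012 ≈ 6215 m/s.
Total Δv = 5223 + 6215 = 11438 m/s.

Δv ≈ 11.4 km/s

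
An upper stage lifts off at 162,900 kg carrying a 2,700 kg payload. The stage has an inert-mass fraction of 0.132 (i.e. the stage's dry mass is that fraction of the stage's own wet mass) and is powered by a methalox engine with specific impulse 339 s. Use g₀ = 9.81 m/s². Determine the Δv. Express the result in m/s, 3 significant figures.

Δv ≈ 6390 m/s

Stage wet mass = m₀ − payload = 162,900 − 2,700 = 160,200 kg.
Stage dry mass = ε × stage wet mass = 0.132 × 160,200 = 21,146.4 kg.
Burnout mass m_f = stage dry + payload = 21,146.4 + 2,700 = 23,846.4 kg.
v_e = Isp · g₀ = 339 × 9.81 = 3325.6 m/s.
From the ideal rocket equation, Δv = v_e · ln(162,900/23,846.4) = 3325.6 × ln(6.831) = 3325.6 × 1.9215 ≈ 6390 m/s.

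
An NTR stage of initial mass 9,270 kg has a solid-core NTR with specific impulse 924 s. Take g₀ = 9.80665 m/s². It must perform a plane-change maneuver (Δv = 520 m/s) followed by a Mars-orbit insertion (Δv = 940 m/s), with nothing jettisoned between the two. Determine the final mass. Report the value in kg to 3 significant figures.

final mass ≈ 7890 kg

v_e = Isp · g₀ = 924 × 9.80665 = 9061.3 m/s.
After the first burn: m = 9270 × exp(−520/9061.3) = 9270 × 0.94423 = 8,753.01 kg.
After the second burn: m = 8,753.01 × exp(−940/9061.3) = 8,753.01 × 0.90146 = 7,890.49 kg.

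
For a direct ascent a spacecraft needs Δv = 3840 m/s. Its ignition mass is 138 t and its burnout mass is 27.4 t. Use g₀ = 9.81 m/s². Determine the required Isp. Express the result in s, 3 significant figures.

Isp ≈ 242 s

ln(m₀/m_f) = ln(138000/27400) = ln(5.036) = 1.6167.
v_e = Δv / ln(m₀/m_f) = 3840 / 1.6167 = 2375.2 m/s.
Isp = v_e / g₀ = 2375.2 / 9.81 = 242.1 s.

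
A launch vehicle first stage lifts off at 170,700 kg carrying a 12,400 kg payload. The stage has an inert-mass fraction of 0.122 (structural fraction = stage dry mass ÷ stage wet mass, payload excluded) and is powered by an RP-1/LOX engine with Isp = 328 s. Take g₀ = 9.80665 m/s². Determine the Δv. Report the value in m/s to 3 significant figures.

Stage wet mass = m₀ − payload = 170,700 − 12,400 = 158,300 kg.
Stage dry mass = ε × stage wet mass = 0.122 × 158,300 = 19,312.6 kg.
Burnout mass m_f = stage dry + payload = 19,312.6 + 12,400 = 31,712.6 kg.
v_e = Isp · g₀ = 328 × 9.80665 = 3216.6 m/s.
Δv = v_e · ln(170,700/31,712.6) = 3216.6 × ln(5.383) = 3216.6 × 1.6832 ≈ 5414 m/s.

Δv ≈ 5410 m/s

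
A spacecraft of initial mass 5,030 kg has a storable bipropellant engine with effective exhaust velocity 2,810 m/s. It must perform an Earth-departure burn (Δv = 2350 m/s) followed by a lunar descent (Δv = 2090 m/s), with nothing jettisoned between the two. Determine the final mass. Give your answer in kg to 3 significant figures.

final mass ≈ 1040 kg

After the first burn: m = 5030 × exp(−2350/2810.0) = 5030 × 0.43331 = 2,179.55 kg.
After the second burn: m = 2,179.55 × exp(−2090/2810.0) = 2,179.55 × 0.47532 = 1,035.98 kg.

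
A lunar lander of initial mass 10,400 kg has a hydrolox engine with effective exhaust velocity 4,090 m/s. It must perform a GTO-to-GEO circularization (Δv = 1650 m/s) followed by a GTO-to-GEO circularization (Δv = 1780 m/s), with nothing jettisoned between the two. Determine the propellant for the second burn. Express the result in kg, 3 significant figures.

After the first burn: m = 10400 × exp(−1650/4090.0) = 10400 × 0.66803 = 6,947.51 kg.
After the second burn: m = 6,947.51 × exp(−1780/4090.0) = 6,947.51 × 0.64713 = 4,495.94 kg.
Second-burn propellant = 6,947.51 − 4,495.94 = 2,451.57 kg.

propellant for the second burn ≈ 2450 kg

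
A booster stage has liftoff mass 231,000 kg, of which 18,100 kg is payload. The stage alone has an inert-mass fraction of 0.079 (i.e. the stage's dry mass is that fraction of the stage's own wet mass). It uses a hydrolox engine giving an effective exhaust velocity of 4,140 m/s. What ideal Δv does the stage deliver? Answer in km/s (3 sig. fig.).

Stage wet mass = m₀ − payload = 231,000 − 18,100 = 212,900 kg.
Stage dry mass = ε × stage wet mass = 0.079 × 212,900 = 16,819.1 kg.
Burnout mass m_f = stage dry + payload = 16,819.1 + 18,100 = 34,919.1 kg.
By the Tsiolkovsky rocket equation, Δv = v_e · ln(231,000/34,919.1) = 4140.0 × ln(6.615) = 4140.0 × 1.8894 ≈ 7822 m/s.

Δv ≈ 7.82 km/s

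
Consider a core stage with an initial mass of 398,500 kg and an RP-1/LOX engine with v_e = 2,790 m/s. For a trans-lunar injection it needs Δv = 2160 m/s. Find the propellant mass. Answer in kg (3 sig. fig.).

propellant mass ≈ 215000 kg

Rocket equation: m₀/m_f = exp(Δv / v_e) = exp(2160 / 2790.0) = exp(0.7742) = 2.1688.
m_f = 398,500 / 2.1688 = 183,742 kg, so propellant = m₀ − m_f = 398,500 − 183,742 = 214,758 kg.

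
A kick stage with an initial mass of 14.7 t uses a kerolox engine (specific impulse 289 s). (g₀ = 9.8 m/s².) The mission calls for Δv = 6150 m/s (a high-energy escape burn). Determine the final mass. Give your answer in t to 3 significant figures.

v_e = Isp · g₀ = 289 × 9.8 = 2832.2 m/s.
By the Tsiolkovsky rocket equation, m₀/m_f = exp(Δv / v_e) = exp(6150 / 2832.2) = exp(2.1715) = 8.7711.
m_f = m₀ / 8.7711 = 14.7 / 8.7711 = 1.67596 t.

final mass ≈ 1.68 t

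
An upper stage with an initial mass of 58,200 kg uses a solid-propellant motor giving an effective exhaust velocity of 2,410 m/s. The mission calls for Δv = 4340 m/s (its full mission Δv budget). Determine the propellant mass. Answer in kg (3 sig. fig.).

Using Δv = v_e ln(m₀/m_f): m₀/m_f = exp(Δv / v_e) = exp(4340 / 2410.0) = exp(1.8008) = 6.0547.
m_f = 58,200 / 6.0547 = 9,612.37 kg, so propellant = m₀ − m_f = 58,200 − 9,612.37 = 48,587.63 kg.

propellant mass ≈ 48600 kg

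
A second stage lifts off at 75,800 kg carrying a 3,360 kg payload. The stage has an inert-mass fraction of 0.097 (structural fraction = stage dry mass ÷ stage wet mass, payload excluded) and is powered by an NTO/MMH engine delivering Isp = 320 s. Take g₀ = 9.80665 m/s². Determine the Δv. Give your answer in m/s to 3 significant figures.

Δv ≈ 6240 m/s

Stage wet mass = m₀ − payload = 75,800 − 3,360 = 72,440 kg.
Stage dry mass = ε × stage wet mass = 0.097 × 72,440 = 7,026.68 kg.
Burnout mass m_f = stage dry + payload = 7,026.68 + 3,360 = 10,386.68 kg.
v_e = Isp · g₀ = 320 × 9.80665 = 3138.1 m/s.
Δv = v_e · ln(75,800/10,386.68) = 3138.1 × ln(7.298) = 3138.1 × 1.9876 ≈ 6237 m/s.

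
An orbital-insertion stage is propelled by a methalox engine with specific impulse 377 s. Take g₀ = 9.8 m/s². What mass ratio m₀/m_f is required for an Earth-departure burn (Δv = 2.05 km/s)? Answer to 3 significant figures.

v_e = Isp · g₀ = 377 × 9.8 = 3694.6 m/s.
m₀/m_f = exp(Δv / v_e) = exp(2050 / 3694.6) = exp(0.5549) = 1.7417.

mass ratio ≈ 1.74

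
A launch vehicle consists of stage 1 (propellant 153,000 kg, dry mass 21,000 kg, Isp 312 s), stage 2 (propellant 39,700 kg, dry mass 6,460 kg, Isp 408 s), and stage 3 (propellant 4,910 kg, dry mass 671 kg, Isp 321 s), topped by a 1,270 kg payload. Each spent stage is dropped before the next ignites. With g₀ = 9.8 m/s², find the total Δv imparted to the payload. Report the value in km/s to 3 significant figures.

Ignition mass of stage 1 = 153,000+21,000 + 39,700+6,460 + 4,910+671 + 1,270 = 227,011 kg.
Stage 1: m₀ = 227,011 kg, m_f = 227,011 − 153,000 = 74,011 kg; Δv = 312×9.8×ln(3.067) = 3057.6×1.1208 ≈ 3427 m/s.
Stage 2: m₀ = 53,011 kg, m_f = 53,011 − 39,700 = 13,311 kg; Δv = 408×9.8×ln(3.982) = 3998.4×1.3819 ≈ 5525 m/s.
Stage 3: m₀ = 6,851 kg, m_f = 6,851 − 4,910 = 1,941 kg; Δv = 321×9.8×ln(3.53) = 3145.8×1.2612 ≈ 3967 m/s.
Total Δv = 3427 + 5525 + 3967 = 12919 m/s.

Δv ≈ 12.9 km/s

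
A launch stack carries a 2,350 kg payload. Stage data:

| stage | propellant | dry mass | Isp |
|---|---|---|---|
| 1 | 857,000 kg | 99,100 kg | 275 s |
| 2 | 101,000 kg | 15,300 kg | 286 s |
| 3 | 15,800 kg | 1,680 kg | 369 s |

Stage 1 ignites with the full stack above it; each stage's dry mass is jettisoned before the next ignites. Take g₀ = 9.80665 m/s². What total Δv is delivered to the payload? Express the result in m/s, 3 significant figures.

Ignition mass of stage 1 = 857,000+99,100 + 101,000+15,300 + 15,800+1,680 + 2,350 = 1,092,230 kg.
Stage 1: m₀ = 1,092,230 kg, m_f = 1,092,230 − 857,000 = 235,230 kg; Δv = 275×9.80665×ln(4.643) = 2696.8×1.5354 ≈ 4141 m/s.
Stage 2: m₀ = 136,130 kg, m_f = 136,130 − 101,000 = 35,130 kg; Δv = 286×9.80665×ln(3.875) = 2804.7×1.3546 ≈ 3799 m/s.
Stage 3: m₀ = 19,830 kg, m_f = 19,830 − 15,800 = 4,030 kg; Δv = 369×9.80665×ln(4.921) = 3618.7×1.5934 ≈ 5766 m/s.
Total Δv = 4141 + 3799 + 5766 = 13706 m/s.

Δv ≈ 13700 m/s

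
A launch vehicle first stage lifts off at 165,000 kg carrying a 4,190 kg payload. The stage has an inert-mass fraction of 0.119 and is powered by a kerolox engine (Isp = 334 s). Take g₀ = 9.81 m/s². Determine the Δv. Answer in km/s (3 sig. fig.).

Stage wet mass = m₀ − payload = 165,000 − 4,190 = 160,810 kg.
Stage dry mass = ε × stage wet mass = 0.119 × 160,810 = 19,136.4 kg.
Burnout mass m_f = stage dry + payload = 19,136.4 + 4,190 = 23,326.4 kg.
v_e = Isp · g₀ = 334 × 9.81 = 3276.5 m/s.
Δv = v_e · ln(165,000/23,326.4) = 3276.5 × ln(7.074) = 3276.5 × 1.9564 ≈ 6410 m/s.

Δv ≈ 6.41 km/s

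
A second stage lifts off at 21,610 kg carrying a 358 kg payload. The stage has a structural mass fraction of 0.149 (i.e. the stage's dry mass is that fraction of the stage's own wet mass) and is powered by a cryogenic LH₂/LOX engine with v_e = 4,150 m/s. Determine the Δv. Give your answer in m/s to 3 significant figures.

Stage wet mass = m₀ − payload = 21,610 − 358 = 21,252 kg.
Stage dry mass = ε × stage wet mass = 0.149 × 21,252 = 3,166.55 kg.
Burnout mass m_f = stage dry + payload = 3,166.55 + 358 = 3,524.55 kg.
Δv = v_e · ln(21,610/3,524.55) = 4150.0 × ln(6.131) = 4150.0 × 1.8134 ≈ 7526 m/s.

Δv ≈ 7530 m/s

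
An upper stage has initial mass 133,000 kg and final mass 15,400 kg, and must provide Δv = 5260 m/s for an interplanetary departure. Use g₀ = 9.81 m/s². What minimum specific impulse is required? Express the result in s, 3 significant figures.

ln(m₀/m_f) = ln(133000/15400) = ln(8.636) = 2.1560.
By the Tsiolkovsky rocket equation, v_e = Δv / ln(m₀/m_f) = 5260 / 2.1560 = 2439.7 m/s.
Isp = v_e / g₀ = 2439.7 / 9.81 = 248.7 s.

Isp ≈ 249 s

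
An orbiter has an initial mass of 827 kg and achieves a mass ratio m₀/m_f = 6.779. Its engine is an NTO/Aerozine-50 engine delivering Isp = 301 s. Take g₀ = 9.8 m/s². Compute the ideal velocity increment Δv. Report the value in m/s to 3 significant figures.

v_e = Isp · g₀ = 301 × 9.8 = 2949.8 m/s.
From the ideal rocket equation, Δv = v_e · ln(6.779) = 2949.8 × 1.9138 ≈ 5645.4 m/s.

Δv ≈ 5650 m/s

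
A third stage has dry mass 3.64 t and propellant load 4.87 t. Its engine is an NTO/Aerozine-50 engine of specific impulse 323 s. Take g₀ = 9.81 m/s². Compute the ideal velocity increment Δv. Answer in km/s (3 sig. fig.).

v_e = Isp · g₀ = 323 × 9.81 = 3168.6 m/s.
m₀ = m_dry + m_prop = 3.64 + 4.87 = 8.51 t.
Δv = v_e · ln(m₀/m_f) = 3168.6 × ln(2.338) = 3168.6 × 0.8493 ≈ 2691.0 m/s.

Δv ≈ 2.69 km/s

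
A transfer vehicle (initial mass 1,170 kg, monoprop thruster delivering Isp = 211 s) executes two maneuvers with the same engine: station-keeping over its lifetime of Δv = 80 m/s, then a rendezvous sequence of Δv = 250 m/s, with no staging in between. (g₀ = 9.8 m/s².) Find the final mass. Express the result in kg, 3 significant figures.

final mass ≈ 997 kg

v_e = Isp · g₀ = 211 × 9.8 = 2067.8 m/s.
After the first burn: m = 1170 × exp(−80/2067.8) = 1170 × 0.96205 = 1,125.6 kg.
After the second burn: m = 1,125.6 × exp(−250/2067.8) = 1,125.6 × 0.88612 = 997.417 kg.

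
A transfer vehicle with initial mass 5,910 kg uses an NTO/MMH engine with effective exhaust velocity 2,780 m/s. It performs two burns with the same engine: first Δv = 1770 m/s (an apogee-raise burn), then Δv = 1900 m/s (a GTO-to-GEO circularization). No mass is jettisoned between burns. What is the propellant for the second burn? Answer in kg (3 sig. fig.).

propellant for the second burn ≈ 1550 kg

After the first burn: m = 5910 × exp(−1770/2780.0) = 5910 × 0.52904 = 3,126.63 kg.
After the second burn: m = 3,126.63 × exp(−1900/2780.0) = 3,126.63 × 0.50487 = 1,578.54 kg.
Second-burn propellant = 3,126.63 − 1,578.54 = 1,548.09 kg.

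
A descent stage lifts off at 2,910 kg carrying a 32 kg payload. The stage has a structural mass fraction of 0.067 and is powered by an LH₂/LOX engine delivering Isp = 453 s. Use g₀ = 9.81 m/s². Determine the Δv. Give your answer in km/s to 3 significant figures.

Δv ≈ 11.4 km/s

Stage wet mass = m₀ − payload = 2,910 − 32 = 2,878 kg.
Stage dry mass = ε × stage wet mass = 0.067 × 2,878 = 192.826 kg.
Burnout mass m_f = stage dry + payload = 192.826 + 32 = 224.826 kg.
v_e = Isp · g₀ = 453 × 9.81 = 4443.9 m/s.
Δv = v_e · ln(2,910/224.826) = 4443.9 × ln(12.94) = 4443.9 × 2.5606 ≈ 11379 m/s.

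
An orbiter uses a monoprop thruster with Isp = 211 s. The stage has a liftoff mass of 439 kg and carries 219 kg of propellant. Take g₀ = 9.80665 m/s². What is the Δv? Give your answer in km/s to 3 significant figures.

Δv ≈ 1.43 km/s

v_e = Isp · g₀ = 211 × 9.80665 = 2069.2 m/s.
m_f = m₀ − m_prop = 439 − 219 = 220 kg.
By the Tsiolkovsky rocket equation, Δv = v_e · ln(m₀/m_f) = 2069.2 × ln(1.995) = 2069.2 × 0.6909 ≈ 1429.6 m/s.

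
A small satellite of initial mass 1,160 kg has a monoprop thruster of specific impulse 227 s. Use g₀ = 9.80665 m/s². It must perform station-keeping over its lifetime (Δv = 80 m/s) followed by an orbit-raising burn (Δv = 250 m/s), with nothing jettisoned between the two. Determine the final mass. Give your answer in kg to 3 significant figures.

v_e = Isp · g₀ = 227 × 9.80665 = 2226.1 m/s.
After the first burn: m = 1160 × exp(−80/2226.1) = 1160 × 0.96470 = 1,119.05 kg.
After the second burn: m = 1,119.05 × exp(−250/2226.1) = 1,119.05 × 0.89377 = 1,000.17 kg.

final mass ≈ 1000 kg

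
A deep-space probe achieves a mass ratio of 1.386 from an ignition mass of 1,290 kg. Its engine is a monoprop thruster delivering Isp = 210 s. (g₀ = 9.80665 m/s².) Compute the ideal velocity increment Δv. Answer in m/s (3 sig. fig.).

v_e = Isp · g₀ = 210 × 9.80665 = 2059.4 m/s.
Using Δv = v_e ln(m₀/m_f): Δv = v_e · ln(1.386) = 2059.4 × 0.3264 ≈ 672.2 m/s.

Δv ≈ 672 m/s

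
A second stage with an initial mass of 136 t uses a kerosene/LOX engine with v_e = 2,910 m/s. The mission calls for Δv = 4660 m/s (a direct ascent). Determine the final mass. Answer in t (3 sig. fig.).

final mass ≈ 27.4 t

m₀/m_f = exp(Δv / v_e) = exp(4660 / 2910.0) = exp(1.6014) = 4.9598.
m_f = m₀ / 4.9598 = 136 / 4.9598 = 27.4205 t.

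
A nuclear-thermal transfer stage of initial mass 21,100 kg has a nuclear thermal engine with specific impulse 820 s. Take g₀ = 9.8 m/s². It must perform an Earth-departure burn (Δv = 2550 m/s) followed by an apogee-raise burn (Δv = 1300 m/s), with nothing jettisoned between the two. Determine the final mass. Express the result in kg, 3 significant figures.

final mass ≈ 13100 kg

v_e = Isp · g₀ = 820 × 9.8 = 8036.0 m/s.
After the first burn: m = 21100 × exp(−2550/8036.0) = 21100 × 0.72810 = 15,362.9 kg.
After the second burn: m = 15,362.9 × exp(−1300/8036.0) = 15,362.9 × 0.85064 = 13,068.3 kg.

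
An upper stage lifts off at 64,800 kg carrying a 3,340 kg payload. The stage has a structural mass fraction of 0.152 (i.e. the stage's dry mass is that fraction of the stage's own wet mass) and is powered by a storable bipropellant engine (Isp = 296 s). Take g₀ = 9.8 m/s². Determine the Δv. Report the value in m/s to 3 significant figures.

Δv ≈ 4730 m/s

Stage wet mass = m₀ − payload = 64,800 − 3,340 = 61,460 kg.
Stage dry mass = ε × stage wet mass = 0.152 × 61,460 = 9,341.92 kg.
Burnout mass m_f = stage dry + payload = 9,341.92 + 3,340 = 12,681.92 kg.
v_e = Isp · g₀ = 296 × 9.8 = 2900.8 m/s.
Using Δv = v_e ln(m₀/m_f): Δv = v_e · ln(64,800/12,681.92) = 2900.8 × ln(5.11) = 2900.8 × 1.6311 ≈ 4732 m/s.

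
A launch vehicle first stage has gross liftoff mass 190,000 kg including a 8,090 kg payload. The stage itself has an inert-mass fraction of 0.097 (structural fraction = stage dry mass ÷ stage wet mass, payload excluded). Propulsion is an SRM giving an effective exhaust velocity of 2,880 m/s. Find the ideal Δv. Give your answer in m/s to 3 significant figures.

Stage wet mass = m₀ − payload = 190,000 − 8,090 = 181,910 kg.
Stage dry mass = ε × stage wet mass = 0.097 × 181,910 = 17,645.3 kg.
Burnout mass m_f = stage dry + payload = 17,645.3 + 8,090 = 25,735.3 kg.
Δv = v_e · ln(190,000/25,735.3) = 2880.0 × ln(7.383) = 2880.0 × 1.9992 ≈ 5758 m/s.

Δv ≈ 5760 m/s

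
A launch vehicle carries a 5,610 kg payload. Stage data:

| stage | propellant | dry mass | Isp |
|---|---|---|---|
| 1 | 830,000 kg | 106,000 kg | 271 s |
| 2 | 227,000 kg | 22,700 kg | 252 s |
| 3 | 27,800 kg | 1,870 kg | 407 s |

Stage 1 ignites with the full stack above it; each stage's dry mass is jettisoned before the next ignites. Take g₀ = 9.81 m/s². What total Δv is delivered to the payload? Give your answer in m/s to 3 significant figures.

Δv ≈ 13200 m/s

Ignition mass of stage 1 = 830,000+106,000 + 227,000+22,700 + 27,800+1,870 + 5,610 = 1,220,980 kg.
Stage 1: m₀ = 1,220,980 kg, m_f = 1,220,980 − 830,000 = 390,980 kg; Δv = 271×9.81×ln(3.123) = 2658.5×1.1388 ≈ 3027 m/s.
Stage 2: m₀ = 284,980 kg, m_f = 284,980 − 227,000 = 57,980 kg; Δv = 252×9.81×ln(4.915) = 2472.1×1.5923 ≈ 3936 m/s.
Stage 3: m₀ = 35,280 kg, m_f = 35,280 − 27,800 = 7,480 kg; Δv = 407×9.81×ln(4.717) = 3992.7×1.5511 ≈ 6193 m/s.
Total Δv = 3027 + 3936 + 6193 = 13156 m/s.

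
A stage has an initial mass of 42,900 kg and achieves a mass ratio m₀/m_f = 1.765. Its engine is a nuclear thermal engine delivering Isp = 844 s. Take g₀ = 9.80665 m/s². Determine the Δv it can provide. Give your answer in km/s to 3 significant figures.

v_e = Isp · g₀ = 844 × 9.80665 = 8276.8 m/s.
From the ideal rocket equation, Δv = v_e · ln(1.765) = 8276.8 × 0.5682 ≈ 4702.5 m/s.

Δv ≈ 4.70 km/s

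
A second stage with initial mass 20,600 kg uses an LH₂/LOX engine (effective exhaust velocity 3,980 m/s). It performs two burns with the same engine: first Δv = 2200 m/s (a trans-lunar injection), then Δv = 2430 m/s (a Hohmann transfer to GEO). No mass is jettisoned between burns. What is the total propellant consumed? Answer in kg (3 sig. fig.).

After the first burn: m = 20600 × exp(−2200/3980.0) = 20600 × 0.57536 = 11,852.4 kg.
After the second burn: m = 11,852.4 × exp(−2430/3980.0) = 11,852.4 × 0.54305 = 6,436.45 kg.
Total propellant = m₀ − m_final = 20600 − 6,436.45 = 14,163.55 kg.

total propellant consumed ≈ 14200 kg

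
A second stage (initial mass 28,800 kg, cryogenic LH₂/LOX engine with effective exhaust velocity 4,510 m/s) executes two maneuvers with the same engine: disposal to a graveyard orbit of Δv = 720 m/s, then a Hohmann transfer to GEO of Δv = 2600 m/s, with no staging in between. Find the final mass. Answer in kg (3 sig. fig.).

final mass ≈ 13800 kg

After the first burn: m = 28800 × exp(−720/4510.0) = 28800 × 0.85245 = 24,550.6 kg.
After the second burn: m = 24,550.6 × exp(−2600/4510.0) = 24,550.6 × 0.56186 = 13,794 kg.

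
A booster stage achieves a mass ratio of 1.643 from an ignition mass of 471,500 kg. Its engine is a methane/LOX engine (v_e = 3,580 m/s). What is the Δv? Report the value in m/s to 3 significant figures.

Δv ≈ 1780 m/s

Rocket equation: Δv = v_e · ln(1.643) = 3580.0 × 0.4965 ≈ 1777.6 m/s.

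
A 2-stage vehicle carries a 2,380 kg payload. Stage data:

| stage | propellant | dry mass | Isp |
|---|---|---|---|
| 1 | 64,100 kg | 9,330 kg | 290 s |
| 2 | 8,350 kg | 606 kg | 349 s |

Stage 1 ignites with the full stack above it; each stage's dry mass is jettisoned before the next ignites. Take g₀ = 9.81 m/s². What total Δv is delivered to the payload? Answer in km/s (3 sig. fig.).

Δv ≈ 8.58 km/s

Ignition mass of stage 1 = 64,100+9,330 + 8,350+606 + 2,380 = 84,766 kg.
Stage 1: m₀ = 84,766 kg, m_f = 84,766 − 64,100 = 20,666 kg; Δv = 290×9.81×ln(4.102) = 2844.9×1.4114 ≈ 4015 m/s.
Stage 2: m₀ = 11,336 kg, m_f = 11,336 − 8,350 = 2,986 kg; Δv = 349×9.81×ln(3.796) = 3423.7×1.3340 ≈ 4567 m/s.
Total Δv = 4015 + 4567 = 8582 m/s.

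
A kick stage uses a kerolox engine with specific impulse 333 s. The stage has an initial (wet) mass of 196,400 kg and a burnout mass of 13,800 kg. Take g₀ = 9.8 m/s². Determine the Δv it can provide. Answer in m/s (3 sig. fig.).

Δv ≈ 8670 m/s

v_e = Isp · g₀ = 333 × 9.8 = 3263.4 m/s.
Using Δv = v_e ln(m₀/m_f): Δv = v_e · ln(m₀/m_f) = 3263.4 × ln(14.23) = 3263.4 × 2.6555 ≈ 8665.9 m/s.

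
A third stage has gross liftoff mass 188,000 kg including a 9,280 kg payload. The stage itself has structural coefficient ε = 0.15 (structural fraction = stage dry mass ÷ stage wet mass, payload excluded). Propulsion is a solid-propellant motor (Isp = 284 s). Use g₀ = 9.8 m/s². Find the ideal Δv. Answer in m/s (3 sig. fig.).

Stage wet mass = m₀ − payload = 188,000 − 9,280 = 178,720 kg.
Stage dry mass = ε × stage wet mass = 0.15 × 178,720 = 26,808 kg.
Burnout mass m_f = stage dry + payload = 26,808 + 9,280 = 36,088 kg.
v_e = Isp · g₀ = 284 × 9.8 = 2783.2 m/s.
From the ideal rocket equation, Δv = v_e · ln(188,000/36,088) = 2783.2 × ln(5.209) = 2783.2 × 1.6505 ≈ 4594 m/s.

Δv ≈ 4590 m/s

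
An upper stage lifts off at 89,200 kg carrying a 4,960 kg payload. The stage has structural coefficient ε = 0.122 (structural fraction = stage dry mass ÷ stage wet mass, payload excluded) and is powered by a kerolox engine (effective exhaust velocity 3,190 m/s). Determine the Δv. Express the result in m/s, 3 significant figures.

Δv ≈ 5640 m/s

Stage wet mass = m₀ − payload = 89,200 − 4,960 = 84,240 kg.
Stage dry mass = ε × stage wet mass = 0.122 × 84,240 = 10,277.3 kg.
Burnout mass m_f = stage dry + payload = 10,277.3 + 4,960 = 15,237.3 kg.
Using Δv = v_e ln(m₀/m_f): Δv = v_e · ln(89,200/15,237.3) = 3190.0 × ln(5.854) = 3190.0 × 1.7671 ≈ 5637 m/s.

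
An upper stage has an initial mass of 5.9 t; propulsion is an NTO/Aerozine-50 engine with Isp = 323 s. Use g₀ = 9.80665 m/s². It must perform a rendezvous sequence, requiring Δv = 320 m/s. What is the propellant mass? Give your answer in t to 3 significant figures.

v_e = Isp · g₀ = 323 × 9.80665 = 3167.5 m/s.
By the Tsiolkovsky rocket equation, m₀/m_f = exp(Δv / v_e) = exp(320 / 3167.5) = exp(0.1010) = 1.1063.
m_f = 5.9 / 1.1063 = 5.33309 t, so propellant = m₀ − m_f = 5.9 − 5.33309 = 0.56691 t.

propellant mass ≈ 0.567 t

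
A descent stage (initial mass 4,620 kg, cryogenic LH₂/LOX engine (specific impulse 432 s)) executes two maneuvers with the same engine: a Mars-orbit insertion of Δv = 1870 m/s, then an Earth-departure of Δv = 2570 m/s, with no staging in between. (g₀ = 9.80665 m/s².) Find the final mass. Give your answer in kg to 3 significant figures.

final mass ≈ 1620 kg

v_e = Isp · g₀ = 432 × 9.80665 = 4236.5 m/s.
After the first burn: m = 4620 × exp(−1870/4236.5) = 4620 × 0.64313 = 2,971.26 kg.
After the second burn: m = 2,971.26 × exp(−2570/4236.5) = 2,971.26 × 0.54518 = 1,619.87 kg.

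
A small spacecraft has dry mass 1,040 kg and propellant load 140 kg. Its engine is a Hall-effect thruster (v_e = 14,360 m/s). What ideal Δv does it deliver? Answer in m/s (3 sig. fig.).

m₀ = m_dry + m_prop = 1,040 + 140 = 1,180 kg.
From the ideal rocket equation, Δv = v_e · ln(m₀/m_f) = 14360.0 × ln(1.135) = 14360.0 × 0.1263 ≈ 1813.6 m/s.

Δv ≈ 1810 m/s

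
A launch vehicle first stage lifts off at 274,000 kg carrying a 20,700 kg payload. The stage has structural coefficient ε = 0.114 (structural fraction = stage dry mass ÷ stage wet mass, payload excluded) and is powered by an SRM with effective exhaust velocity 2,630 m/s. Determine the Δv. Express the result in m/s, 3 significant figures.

Stage wet mass = m₀ − payload = 274,000 − 20,700 = 253,300 kg.
Stage dry mass = ε × stage wet mass = 0.114 × 253,300 = 28,876.2 kg.
Burnout mass m_f = stage dry + payload = 28,876.2 + 20,700 = 49,576.2 kg.
Rocket equation: Δv = v_e · ln(274,000/49,576.2) = 2630.0 × ln(5.527) = 2630.0 × 1.7096 ≈ 4496 m/s.

Δv ≈ 4500 m/s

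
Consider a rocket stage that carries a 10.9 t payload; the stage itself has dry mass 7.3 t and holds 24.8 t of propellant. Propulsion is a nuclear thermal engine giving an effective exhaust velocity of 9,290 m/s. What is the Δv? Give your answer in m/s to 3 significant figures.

m₀ = payload + dry + propellant = 10.9 + 7.3 + 24.8 = 43 t.
m_f = payload + dry = 10.9 + 7.3 = 18.2 t.
By the Tsiolkovsky rocket equation, Δv = v_e · ln(m₀/m_f) = 9290.0 × ln(2.363) = 9290.0 × 0.8598 ≈ 7987.3 m/s.

Δv ≈ 7990 m/s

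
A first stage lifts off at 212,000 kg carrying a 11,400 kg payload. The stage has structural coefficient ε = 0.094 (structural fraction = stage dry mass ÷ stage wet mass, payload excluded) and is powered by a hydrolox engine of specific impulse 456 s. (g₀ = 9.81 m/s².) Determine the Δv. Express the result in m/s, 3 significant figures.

Δv ≈ 8710 m/s

Stage wet mass = m₀ − payload = 212,000 − 11,400 = 200,600 kg.
Stage dry mass = ε × stage wet mass = 0.094 × 200,600 = 18,856.4 kg.
Burnout mass m_f = stage dry + payload = 18,856.4 + 11,400 = 30,256.4 kg.
v_e = Isp · g₀ = 456 × 9.81 = 4473.4 m/s.
Δv = v_e · ln(212,000/30,256.4) = 4473.4 × ln(7.007) = 4473.4 × 1.9469 ≈ 8709 m/s.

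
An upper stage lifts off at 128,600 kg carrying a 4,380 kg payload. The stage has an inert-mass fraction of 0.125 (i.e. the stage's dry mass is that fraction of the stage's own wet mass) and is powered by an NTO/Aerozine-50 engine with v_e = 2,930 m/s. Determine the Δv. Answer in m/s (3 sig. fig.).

Stage wet mass = m₀ − payload = 128,600 − 4,380 = 124,220 kg.
Stage dry mass = ε × stage wet mass = 0.125 × 124,220 = 15,527.5 kg.
Burnout mass m_f = stage dry + payload = 15,527.5 + 4,380 = 19,907.5 kg.
From the ideal rocket equation, Δv = v_e · ln(128,600/19,907.5) = 2930.0 × ln(6.46) = 2930.0 × 1.8656 ≈ 5466 m/s.

Δv ≈ 5470 m/s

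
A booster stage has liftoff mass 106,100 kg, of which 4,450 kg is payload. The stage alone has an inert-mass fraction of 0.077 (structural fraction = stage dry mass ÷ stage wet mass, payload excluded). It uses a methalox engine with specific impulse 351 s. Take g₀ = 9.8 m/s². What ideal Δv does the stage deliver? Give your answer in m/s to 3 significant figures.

Stage wet mass = m₀ − payload = 106,100 − 4,450 = 101,650 kg.
Stage dry mass = ε × stage wet mass = 0.077 × 101,650 = 7,827.05 kg.
Burnout mass m_f = stage dry + payload = 7,827.05 + 4,450 = 12,277.05 kg.
v_e = Isp · g₀ = 351 × 9.8 = 3439.8 m/s.
Δv = v_e · ln(106,100/12,277.05) = 3439.8 × ln(8.642) = 3439.8 × 2.1567 ≈ 7418 m/s.

Δv ≈ 7420 m/s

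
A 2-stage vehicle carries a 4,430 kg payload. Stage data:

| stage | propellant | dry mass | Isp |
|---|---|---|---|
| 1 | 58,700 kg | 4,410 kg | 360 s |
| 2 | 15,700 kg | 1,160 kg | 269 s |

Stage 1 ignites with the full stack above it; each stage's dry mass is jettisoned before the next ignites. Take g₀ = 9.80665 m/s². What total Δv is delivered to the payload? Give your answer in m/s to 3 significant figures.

Δv ≈ 7730 m/s

Ignition mass of stage 1 = 58,700+4,410 + 15,700+1,160 + 4,430 = 84,400 kg.
Stage 1: m₀ = 84,400 kg, m_f = 84,400 − 58,700 = 25,700 kg; Δv = 360×9.80665×ln(3.284) = 3530.4×1.1891 ≈ 4198 m/s.
Stage 2: m₀ = 21,290 kg, m_f = 21,290 − 15,700 = 5,590 kg; Δv = 269×9.80665×ln(3.809) = 2638.0×1.3373 ≈ 3528 m/s.
Total Δv = 4198 + 3528 = 7726 m/s.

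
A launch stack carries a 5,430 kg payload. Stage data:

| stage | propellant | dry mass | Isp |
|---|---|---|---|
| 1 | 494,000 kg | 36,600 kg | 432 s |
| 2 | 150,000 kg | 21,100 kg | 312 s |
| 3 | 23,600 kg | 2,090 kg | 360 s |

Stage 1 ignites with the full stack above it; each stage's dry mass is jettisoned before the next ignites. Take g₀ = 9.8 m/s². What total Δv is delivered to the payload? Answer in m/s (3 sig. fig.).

Ignition mass of stage 1 = 494,000+36,600 + 150,000+21,100 + 23,600+2,090 + 5,430 = 732,820 kg.
Stage 1: m₀ = 732,820 kg, m_f = 732,820 − 494,000 = 238,820 kg; Δv = 432×9.8×ln(3.069) = 4233.6×1.1212 ≈ 4747 m/s.
Stage 2: m₀ = 202,220 kg, m_f = 202,220 − 150,000 = 52,220 kg; Δv = 312×9.8×ln(3.872) = 3057.6×1.3539 ≈ 4140 m/s.
Stage 3: m₀ = 31,120 kg, m_f = 31,120 − 23,600 = 7,520 kg; Δv = 360×9.8×ln(4.138) = 3528.0×1.4203 ≈ 5011 m/s.
Total Δv = 4747 + 4140 + 5011 = 13898 m/s.

Δv ≈ 13900 m/s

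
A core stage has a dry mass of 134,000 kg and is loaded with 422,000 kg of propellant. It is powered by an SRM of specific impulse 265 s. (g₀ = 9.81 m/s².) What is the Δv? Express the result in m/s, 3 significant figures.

v_e = Isp · g₀ = 265 × 9.81 = 2599.7 m/s.
m₀ = m_dry + m_prop = 134,000 + 422,000 = 556,000 kg.
Using Δv = v_e ln(m₀/m_f): Δv = v_e · ln(m₀/m_f) = 2599.7 × ln(4.149) = 2599.7 × 1.4229 ≈ 3699.1 m/s.

Δv ≈ 3700 m/s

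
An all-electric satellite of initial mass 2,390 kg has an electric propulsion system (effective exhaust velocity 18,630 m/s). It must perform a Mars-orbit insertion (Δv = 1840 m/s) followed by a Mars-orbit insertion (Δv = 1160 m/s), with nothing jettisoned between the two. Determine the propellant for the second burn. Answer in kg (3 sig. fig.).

propellant for the second burn ≈ 131 kg

After the first burn: m = 2390 × exp(−1840/18630.0) = 2390 × 0.90596 = 2,165.24 kg.
After the second burn: m = 2,165.24 × exp(−1160/18630.0) = 2,165.24 × 0.93963 = 2,034.52 kg.
Second-burn propellant = 2,165.24 − 2,034.52 = 130.72 kg.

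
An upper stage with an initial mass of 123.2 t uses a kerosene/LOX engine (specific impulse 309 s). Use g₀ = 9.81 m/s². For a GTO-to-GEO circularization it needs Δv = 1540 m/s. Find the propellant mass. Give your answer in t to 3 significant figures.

v_e = Isp · g₀ = 309 × 9.81 = 3031.3 m/s.
m₀/m_f = exp(Δv / v_e) = exp(1540 / 3031.3) = exp(0.5080) = 1.6620.
m_f = 123.2 / 1.6620 = 74.1276 t, so propellant = m₀ − m_f = 123.2 − 74.1276 = 49.0724 t.

propellant mass ≈ 49.1 t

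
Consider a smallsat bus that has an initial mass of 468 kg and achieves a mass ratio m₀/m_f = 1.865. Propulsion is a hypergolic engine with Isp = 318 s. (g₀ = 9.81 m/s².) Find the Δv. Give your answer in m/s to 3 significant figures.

Δv ≈ 1940 m/s

v_e = Isp · g₀ = 318 × 9.81 = 3119.6 m/s.
By the Tsiolkovsky rocket equation, Δv = v_e · ln(1.865) = 3119.6 × 0.6233 ≈ 1944.3 m/s.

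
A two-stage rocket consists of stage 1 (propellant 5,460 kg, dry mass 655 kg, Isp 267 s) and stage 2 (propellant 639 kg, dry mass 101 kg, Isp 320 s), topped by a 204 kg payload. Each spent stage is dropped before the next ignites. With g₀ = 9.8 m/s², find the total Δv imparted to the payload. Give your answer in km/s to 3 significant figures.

Δv ≈ 7.43 km/s

Ignition mass of stage 1 = 5,460+655 + 639+101 + 204 = 7,059 kg.
Stage 1: m₀ = 7,059 kg, m_f = 7,059 − 5,460 = 1,599 kg; Δv = 267×9.8×ln(4.415) = 2616.6×1.4849 ≈ 3885 m/s.
Stage 2: m₀ = 944 kg, m_f = 944 − 639 = 305 kg; Δv = 320×9.8×ln(3.095) = 3136.0×1.1298 ≈ 3543 m/s.
Total Δv = 3885 + 3543 = 7428 m/s.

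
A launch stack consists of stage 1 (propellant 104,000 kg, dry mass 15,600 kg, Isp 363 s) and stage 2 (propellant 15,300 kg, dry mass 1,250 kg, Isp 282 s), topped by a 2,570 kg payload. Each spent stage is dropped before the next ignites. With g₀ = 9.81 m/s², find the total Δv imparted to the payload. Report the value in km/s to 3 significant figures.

Ignition mass of stage 1 = 104,000+15,600 + 15,300+1,250 + 2,570 = 138,720 kg.
Stage 1: m₀ = 138,720 kg, m_f = 138,720 − 104,000 = 34,720 kg; Δv = 363×9.81×ln(3.995) = 3561.0×1.3851 ≈ 4933 m/s.
Stage 2: m₀ = 19,120 kg, m_f = 19,120 − 15,300 = 3,820 kg; Δv = 282×9.81×ln(5.005) = 2766.4×1.6105 ≈ 4455 m/s.
Total Δv = 4933 + 4455 = 9388 m/s.

Δv ≈ 9.39 km/s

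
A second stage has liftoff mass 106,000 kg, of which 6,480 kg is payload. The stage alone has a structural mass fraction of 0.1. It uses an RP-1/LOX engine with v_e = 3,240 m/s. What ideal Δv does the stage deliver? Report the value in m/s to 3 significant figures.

Stage wet mass = m₀ − payload = 106,000 − 6,480 = 99,520 kg.
Stage dry mass = ε × stage wet mass = 0.1 × 99,520 = 9,952 kg.
Burnout mass m_f = stage dry + payload = 9,952 + 6,480 = 16,432 kg.
Δv = v_e · ln(106,000/16,432) = 3240.0 × ln(6.451) = 3240.0 × 1.8642 ≈ 6040 m/s.

Δv ≈ 6040 m/s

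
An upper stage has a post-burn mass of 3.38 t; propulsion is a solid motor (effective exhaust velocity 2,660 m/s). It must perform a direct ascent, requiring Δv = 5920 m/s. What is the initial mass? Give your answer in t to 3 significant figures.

initial mass ≈ 31.3 t

m₀/m_f = exp(Δv / v_e) = exp(5920 / 2660.0) = exp(2.2256) = 9.2587.
m₀ = m_f × 9.2587 = 3.38 × 9.2587 = 31.2944 t.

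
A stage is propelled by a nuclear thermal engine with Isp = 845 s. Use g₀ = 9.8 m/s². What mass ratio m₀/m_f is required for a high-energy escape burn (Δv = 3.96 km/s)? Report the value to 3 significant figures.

mass ratio ≈ 1.61

v_e = Isp · g₀ = 845 × 9.8 = 8281.0 m/s.
m₀/m_f = exp(Δv / v_e) = exp(3960 / 8281.0) = exp(0.4782) = 1.6132.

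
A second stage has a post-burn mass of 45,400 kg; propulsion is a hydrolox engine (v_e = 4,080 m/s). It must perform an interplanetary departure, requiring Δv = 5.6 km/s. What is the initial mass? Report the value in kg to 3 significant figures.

From the ideal rocket equation, m₀/m_f = exp(Δv / v_e) = exp(5600 / 4080.0) = exp(1.3725) = 3.9454.
m₀ = m_f × 3.9454 = 45,400 × 3.9454 = 179,121 kg.

initial mass ≈ 179000 kg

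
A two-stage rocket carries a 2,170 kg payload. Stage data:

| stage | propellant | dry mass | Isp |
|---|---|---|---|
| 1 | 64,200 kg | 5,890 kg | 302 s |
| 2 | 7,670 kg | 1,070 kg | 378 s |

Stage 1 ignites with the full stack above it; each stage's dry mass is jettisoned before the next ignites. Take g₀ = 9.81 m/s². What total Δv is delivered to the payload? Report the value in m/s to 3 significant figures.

Ignition mass of stage 1 = 64,200+5,890 + 7,670+1,070 + 2,170 = 81,000 kg.
Stage 1: m₀ = 81,000 kg, m_f = 81,000 − 64,200 = 16,800 kg; Δv = 302×9.81×ln(4.821) = 2962.6×1.5731 ≈ 4660 m/s.
Stage 2: m₀ = 10,910 kg, m_f = 10,910 − 7,670 = 3,240 kg; Δv = 378×9.81×ln(3.367) = 3708.2×1.2141 ≈ 4502 m/s.
Total Δv = 4660 + 4502 = 9162 m/s.

Δv ≈ 9160 m/s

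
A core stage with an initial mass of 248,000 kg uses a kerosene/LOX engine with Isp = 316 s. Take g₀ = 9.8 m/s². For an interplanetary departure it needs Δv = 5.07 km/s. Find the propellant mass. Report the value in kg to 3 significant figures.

v_e = Isp · g₀ = 316 × 9.8 = 3096.8 m/s.
From the ideal rocket equation, m₀/m_f = exp(Δv / v_e) = exp(5070 / 3096.8) = exp(1.6372) = 5.1406.
m_f = 248,000 / 5.1406 = 48,243.4 kg, so propellant = m₀ − m_f = 248,000 − 48,243.4 = 199,756.6 kg.

propellant mass ≈ 200000 kg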